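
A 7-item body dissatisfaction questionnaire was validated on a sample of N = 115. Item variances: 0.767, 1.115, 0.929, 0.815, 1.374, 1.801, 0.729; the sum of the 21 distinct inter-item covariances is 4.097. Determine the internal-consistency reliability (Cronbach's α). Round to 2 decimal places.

ΣVar(i) = 0.767 + 1.115 + 0.929 + 0.815 + 1.374 + 1.801 + 0.729 = 7.530
Sum of distinct covariances = 4.097
total variance = ΣVar(i) + 2·Σcov = 7.530 + 2 × 4.097 = 15.724
α = (7/6)·(1 − 7.530/15.724) = 0.61

Cronbach's α = 0.61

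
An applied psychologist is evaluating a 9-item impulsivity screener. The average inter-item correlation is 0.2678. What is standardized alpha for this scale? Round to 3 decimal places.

Standardized α = k·r̄ / (1 + (k−1)·r̄) = 9 × 0.2678 / (1 + 8 × 0.2678)
  = 2.4102 / 3.1424 = 0.767

standardized alpha = 0.767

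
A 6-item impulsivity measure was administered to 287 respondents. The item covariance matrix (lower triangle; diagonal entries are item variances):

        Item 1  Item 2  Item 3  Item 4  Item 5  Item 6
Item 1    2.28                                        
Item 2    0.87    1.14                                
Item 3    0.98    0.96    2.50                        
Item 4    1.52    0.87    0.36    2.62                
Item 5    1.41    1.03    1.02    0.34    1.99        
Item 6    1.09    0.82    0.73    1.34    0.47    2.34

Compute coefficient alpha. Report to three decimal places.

coefficient alpha = 0.819

ΣVar(i) = 2.28 + 1.14 + 2.50 + 2.62 + 1.99 + 2.34 = 12.87
Sum of the distinct covariances = 13.81
σ²_total = 12.87 + 2 × 13.81 = 40.49
α = (k/(k−1))·(1 − ΣVar(i)/σ²_total) = (6/5)·(1 − 12.87/40.49) = 0.819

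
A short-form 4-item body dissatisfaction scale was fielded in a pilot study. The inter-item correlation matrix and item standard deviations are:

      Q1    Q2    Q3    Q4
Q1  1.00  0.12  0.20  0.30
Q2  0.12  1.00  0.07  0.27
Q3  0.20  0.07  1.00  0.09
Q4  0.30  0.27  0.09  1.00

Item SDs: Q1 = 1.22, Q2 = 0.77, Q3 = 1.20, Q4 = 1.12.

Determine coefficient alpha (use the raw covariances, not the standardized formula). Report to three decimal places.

Σσ²ᵢ = 1.22² + 0.77² + 1.20² + 1.12² = 4.7757
Covariances σ_ij = r_ij · s_i · s_j:
  σ(Q1,Q2) = 0.12 × 1.22 × 0.77 = 0.1127
  σ(Q1,Q3) = 0.20 × 1.22 × 1.20 = 0.2928
  σ(Q1,Q4) = 0.30 × 1.22 × 1.12 = 0.4099
  σ(Q2,Q3) = 0.07 × 0.77 × 1.20 = 0.0647
  σ(Q2,Q4) = 0.27 × 0.77 × 1.12 = 0.2328
  σ(Q3,Q4) = 0.09 × 1.20 × 1.12 = 0.1210
σ²_T = Σσ²ᵢ + 2·Σσ_ij = 4.7757 + 2 × 1.2339 = 7.2435
α = (4/3)·(1 − 4.7757/7.2435) = 0.454

coefficient alpha = 0.454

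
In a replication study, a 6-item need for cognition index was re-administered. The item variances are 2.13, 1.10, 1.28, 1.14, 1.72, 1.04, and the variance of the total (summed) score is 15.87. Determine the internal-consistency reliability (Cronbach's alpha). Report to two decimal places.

Cronbach's alpha = 0.56

sum of item variances = 2.13 + 1.10 + 1.28 + 1.14 + 1.72 + 1.04 = 8.41
α = (k/(k−1))·(1 − sum of item variances/total variance) = (6/5)·(1 − 8.41/15.87) = 0.56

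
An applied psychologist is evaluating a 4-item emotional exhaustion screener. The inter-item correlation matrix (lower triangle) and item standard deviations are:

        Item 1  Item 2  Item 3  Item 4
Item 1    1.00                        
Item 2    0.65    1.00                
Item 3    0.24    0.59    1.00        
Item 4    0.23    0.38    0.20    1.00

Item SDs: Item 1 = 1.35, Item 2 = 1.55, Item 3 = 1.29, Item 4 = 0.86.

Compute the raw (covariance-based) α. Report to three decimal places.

α = 0.725

Σσ²ᵢ = 1.35² + 1.55² + 1.29² + 0.86² = 6.6287
Covariances σ_ij = r_ij · s_i · s_j:
  σ(Item 1,Item 2) = 0.65 × 1.35 × 1.55 = 1.3601
  σ(Item 1,Item 3) = 0.24 × 1.35 × 1.29 = 0.4180
  σ(Item 1,Item 4) = 0.23 × 1.35 × 0.86 = 0.2670
  σ(Item 2,Item 3) = 0.59 × 1.55 × 1.29 = 1.1797
  σ(Item 2,Item 4) = 0.38 × 1.55 × 0.86 = 0.5065
  σ(Item 3,Item 4) = 0.20 × 1.29 × 0.86 = 0.2219
σ²_T = Σσ²ᵢ + 2·Σσ_ij = 6.6287 + 2 × 3.9532 = 14.5351
α = (4/3)·(1 − 6.6287/14.5351) = 0.725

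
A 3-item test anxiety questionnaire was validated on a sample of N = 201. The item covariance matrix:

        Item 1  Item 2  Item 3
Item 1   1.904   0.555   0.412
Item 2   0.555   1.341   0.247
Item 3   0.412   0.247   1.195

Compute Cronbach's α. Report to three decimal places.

Cronbach's α = 0.530

Σσ²ᵢ = 1.904 + 1.341 + 1.195 = 4.440
Sum of the distinct covariances = 1.214
total variance = 4.440 + 2 × 1.214 = 6.868
α = (k/(k−1))·(1 − Σσ²ᵢ/total variance) = (3/2)·(1 − 4.440/6.868) = 0.530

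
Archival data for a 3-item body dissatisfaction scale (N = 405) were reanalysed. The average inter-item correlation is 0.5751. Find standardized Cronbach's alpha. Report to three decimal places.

Standardized α = k·r̄ / (1 + (k−1)·r̄) = 3 × 0.5751 / (1 + 2 × 0.5751)
  = 1.7253 / 2.1502 = 0.802

α = 0.802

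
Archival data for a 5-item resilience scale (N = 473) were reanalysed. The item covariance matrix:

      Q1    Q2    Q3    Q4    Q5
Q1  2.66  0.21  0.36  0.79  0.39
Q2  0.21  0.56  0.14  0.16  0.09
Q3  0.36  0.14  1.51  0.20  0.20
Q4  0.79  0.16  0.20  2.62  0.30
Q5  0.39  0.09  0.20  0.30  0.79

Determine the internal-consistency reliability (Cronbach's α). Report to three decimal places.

Cronbach's α = 0.514

sum of item variances = 2.66 + 0.56 + 1.51 + 2.62 + 0.79 = 8.14
Sum of off-diagonal covariances = 2.84
σ²_T = 8.14 + 2 × 2.84 = 13.82
α = (k/(k−1))·(1 − sum of item variances/σ²_T) = (5/4)·(1 − 8.14/13.82) = 0.514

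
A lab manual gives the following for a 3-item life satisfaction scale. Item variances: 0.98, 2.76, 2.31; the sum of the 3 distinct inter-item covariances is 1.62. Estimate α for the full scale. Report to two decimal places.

ΣVar(i) = 0.98 + 2.76 + 2.31 = 6.05
Sum of distinct covariances = 1.62
Var(T) = ΣVar(i) + 2·Σcov = 6.05 + 2 × 1.62 = 9.29
α = (3/2)·(1 − 6.05/9.29) = 0.52

α = 0.52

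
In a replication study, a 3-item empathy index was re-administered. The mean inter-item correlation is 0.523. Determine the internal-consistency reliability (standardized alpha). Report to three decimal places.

α = 0.767

Standardized α = k·r̄ / (1 + (k−1)·r̄) = 3 × 0.523 / (1 + 2 × 0.523)
  = 1.5690 / 2.0460 = 0.767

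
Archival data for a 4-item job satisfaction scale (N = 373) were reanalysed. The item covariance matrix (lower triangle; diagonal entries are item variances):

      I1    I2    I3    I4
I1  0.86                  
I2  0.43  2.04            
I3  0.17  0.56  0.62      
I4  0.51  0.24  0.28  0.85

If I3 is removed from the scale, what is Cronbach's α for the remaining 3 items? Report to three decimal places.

α = 0.579

Remaining items: I1, I2, I4 (k = 3).
Σσᵢ² = 0.86 + 2.04 + 0.85 = 3.75
σ²_T = 3.75 + 2 × 1.18 = 6.11
α (item deleted) = (3/2)·(1 − 3.75/6.11) = 0.579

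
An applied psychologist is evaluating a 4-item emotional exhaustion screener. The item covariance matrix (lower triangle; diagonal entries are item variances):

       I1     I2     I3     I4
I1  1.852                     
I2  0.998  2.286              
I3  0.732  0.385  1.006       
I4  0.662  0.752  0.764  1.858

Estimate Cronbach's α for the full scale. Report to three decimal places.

ΣVar(i) = 1.852 + 2.286 + 1.006 + 1.858 = 7.002
Σ_{i<j} σ_ij = 4.293
σ²_T = 7.002 + 2 × 4.293 = 15.588
α = (k/(k−1))·(1 − ΣVar(i)/σ²_T) = (4/3)·(1 − 7.002/15.588) = 0.734

α = 0.734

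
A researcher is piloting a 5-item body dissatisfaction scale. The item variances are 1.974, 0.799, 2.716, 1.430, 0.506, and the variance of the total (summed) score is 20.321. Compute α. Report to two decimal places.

α = 0.79

Σσᵢ² = 1.974 + 0.799 + 2.716 + 1.430 + 0.506 = 7.425
α = (k/(k−1))·(1 − Σσᵢ²/σ²_total) = (5/4)·(1 − 7.425/20.321) = 0.79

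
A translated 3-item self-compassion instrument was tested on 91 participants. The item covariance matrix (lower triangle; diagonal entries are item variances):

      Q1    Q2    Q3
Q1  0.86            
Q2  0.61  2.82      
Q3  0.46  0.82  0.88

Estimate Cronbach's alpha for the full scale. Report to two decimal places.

Σσᵢ² = 0.86 + 2.82 + 0.88 = 4.56
Sum of the distinct covariances = 1.89
σ²_T = 4.56 + 2 × 1.89 = 8.34
α = (k/(k−1))·(1 − Σσᵢ²/σ²_T) = (3/2)·(1 − 4.56/8.34) = 0.68

α = 0.68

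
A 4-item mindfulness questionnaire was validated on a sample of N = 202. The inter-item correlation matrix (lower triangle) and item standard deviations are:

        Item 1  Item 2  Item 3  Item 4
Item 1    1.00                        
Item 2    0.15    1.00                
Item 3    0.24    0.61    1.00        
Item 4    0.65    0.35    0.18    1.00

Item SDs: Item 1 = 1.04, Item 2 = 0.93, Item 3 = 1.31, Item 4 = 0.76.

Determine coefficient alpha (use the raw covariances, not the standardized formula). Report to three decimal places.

Σσ²ᵢ = 1.04² + 0.93² + 1.31² + 0.76² = 4.2402
Covariances σ_ij = r_ij · s_i · s_j:
  σ(Item 1,Item 2) = 0.15 × 1.04 × 0.93 = 0.1451
  σ(Item 1,Item 3) = 0.24 × 1.04 × 1.31 = 0.3270
  σ(Item 1,Item 4) = 0.65 × 1.04 × 0.76 = 0.5138
  σ(Item 2,Item 3) = 0.61 × 0.93 × 1.31 = 0.7432
  σ(Item 2,Item 4) = 0.35 × 0.93 × 0.76 = 0.2474
  σ(Item 3,Item 4) = 0.18 × 1.31 × 0.76 = 0.1792
σ²_T = Σσ²ᵢ + 2·Σσ_ij = 4.2402 + 2 × 2.1557 = 8.5516
α = (4/3)·(1 − 4.2402/8.5516) = 0.672

α = 0.672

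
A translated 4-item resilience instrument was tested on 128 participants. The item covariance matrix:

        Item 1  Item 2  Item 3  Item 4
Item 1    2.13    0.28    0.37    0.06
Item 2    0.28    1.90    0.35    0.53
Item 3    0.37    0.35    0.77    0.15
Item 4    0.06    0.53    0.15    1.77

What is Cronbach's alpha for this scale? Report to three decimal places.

α = 0.462

Σσᵢ² = 2.13 + 1.90 + 0.77 + 1.77 = 6.57
Sum of the distinct covariances = 1.74
Var(T) = 6.57 + 2 × 1.74 = 10.05
α = (k/(k−1))·(1 − Σσᵢ²/Var(T)) = (4/3)·(1 − 6.57/10.05) = 0.462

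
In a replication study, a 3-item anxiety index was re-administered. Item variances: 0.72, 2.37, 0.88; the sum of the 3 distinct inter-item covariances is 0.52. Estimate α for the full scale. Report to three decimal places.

ΣVar(i) = 0.72 + 2.37 + 0.88 = 3.97
Sum of distinct covariances = 0.52
σ²_total = ΣVar(i) + 2·Σcov = 3.97 + 2 × 0.52 = 5.01
α = (3/2)·(1 − 3.97/5.01) = 0.311

α = 0.311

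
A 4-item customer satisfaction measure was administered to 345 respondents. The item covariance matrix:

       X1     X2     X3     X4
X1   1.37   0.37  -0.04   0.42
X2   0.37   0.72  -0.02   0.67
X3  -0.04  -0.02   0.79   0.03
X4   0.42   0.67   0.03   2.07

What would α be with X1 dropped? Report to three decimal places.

Remaining items: X2, X3, X4 (k = 3).
ΣVar(i) = 0.72 + 0.79 + 2.07 = 3.58
Var(T) = 3.58 + 2 × 0.68 = 4.94
α (item deleted) = (3/2)·(1 − 3.58/4.94) = 0.413

α = 0.413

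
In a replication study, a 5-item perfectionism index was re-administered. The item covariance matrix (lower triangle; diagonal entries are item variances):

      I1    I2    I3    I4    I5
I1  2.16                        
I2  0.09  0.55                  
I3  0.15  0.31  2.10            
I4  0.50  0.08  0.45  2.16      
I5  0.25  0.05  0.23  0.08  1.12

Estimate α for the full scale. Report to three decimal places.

Σσᵢ² = 2.16 + 0.55 + 2.10 + 2.16 + 1.12 = 8.09
Σ_{i<j} σ_ij = 2.19
total variance = 8.09 + 2 × 2.19 = 12.47
α = (k/(k−1))·(1 − Σσᵢ²/total variance) = (5/4)·(1 − 8.09/12.47) = 0.439

α = 0.439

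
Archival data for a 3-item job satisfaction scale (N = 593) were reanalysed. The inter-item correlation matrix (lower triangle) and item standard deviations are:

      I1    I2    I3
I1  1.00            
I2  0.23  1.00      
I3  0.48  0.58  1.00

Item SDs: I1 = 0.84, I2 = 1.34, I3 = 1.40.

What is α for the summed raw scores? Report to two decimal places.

Σσ²ᵢ = 0.84² + 1.34² + 1.40² = 4.4612
Covariances σ_ij = r_ij · s_i · s_j:
  σ(I1,I2) = 0.23 × 0.84 × 1.34 = 0.2589
  σ(I1,I3) = 0.48 × 0.84 × 1.40 = 0.5645
  σ(I2,I3) = 0.58 × 1.34 × 1.40 = 1.0881
σ²_T = Σσ²ᵢ + 2·Σσ_ij = 4.4612 + 2 × 1.9115 = 8.2842
α = (3/2)·(1 − 4.4612/8.2842) = 0.69

α = 0.69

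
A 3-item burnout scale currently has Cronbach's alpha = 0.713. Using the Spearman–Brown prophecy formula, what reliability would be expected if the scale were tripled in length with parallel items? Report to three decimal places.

predicted reliability = 0.882

Length factor m = 3
α' = m·α / (1 + (m−1)·α)
   = 3 × 0.713 / (1 + (3 − 1) × 0.713)
   = 2.1390 / 2.4260 = 0.882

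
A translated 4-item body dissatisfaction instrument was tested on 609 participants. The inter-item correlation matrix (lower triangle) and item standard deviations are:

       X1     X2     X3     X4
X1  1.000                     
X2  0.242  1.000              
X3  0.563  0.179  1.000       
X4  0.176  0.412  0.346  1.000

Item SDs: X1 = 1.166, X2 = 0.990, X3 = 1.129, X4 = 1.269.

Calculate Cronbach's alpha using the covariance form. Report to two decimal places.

Cronbach's alpha = 0.65

Σσ²ᵢ = 1.166² + 0.990² + 1.129² + 1.269² = 5.2247
Covariances σ_ij = r_ij · s_i · s_j:
  σ(X1,X2) = 0.242 × 1.166 × 0.990 = 0.2794
  σ(X1,X3) = 0.563 × 1.166 × 1.129 = 0.7411
  σ(X1,X4) = 0.176 × 1.166 × 1.269 = 0.2604
  σ(X2,X3) = 0.179 × 0.990 × 1.129 = 0.2001
  σ(X2,X4) = 0.412 × 0.990 × 1.269 = 0.5176
  σ(X3,X4) = 0.346 × 1.129 × 1.269 = 0.4957
σ²_T = Σσ²ᵢ + 2·Σσ_ij = 5.2247 + 2 × 2.4943 = 10.2133
α = (4/3)·(1 − 5.2247/10.2133) = 0.65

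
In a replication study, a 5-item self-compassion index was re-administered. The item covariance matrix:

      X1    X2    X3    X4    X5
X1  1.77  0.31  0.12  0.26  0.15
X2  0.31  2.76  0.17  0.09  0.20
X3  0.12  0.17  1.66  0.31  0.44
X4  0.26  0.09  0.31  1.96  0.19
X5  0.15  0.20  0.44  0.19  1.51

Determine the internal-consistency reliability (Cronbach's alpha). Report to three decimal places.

sum of item variances = 1.77 + 2.76 + 1.66 + 1.96 + 1.51 = 9.66
Σ_{i<j} σ_ij = 2.24
σ²_total = 9.66 + 2 × 2.24 = 14.14
α = (k/(k−1))·(1 − sum of item variances/σ²_total) = (5/4)·(1 − 9.66/14.14) = 0.396

Cronbach's alpha = 0.396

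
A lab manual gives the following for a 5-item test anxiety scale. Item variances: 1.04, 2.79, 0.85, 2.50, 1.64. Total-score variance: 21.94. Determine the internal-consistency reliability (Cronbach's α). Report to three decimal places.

α = 0.747

sum of item variances = 1.04 + 2.79 + 0.85 + 2.50 + 1.64 = 8.82
α = (k/(k−1))·(1 − sum of item variances/σ²_total) = (5/4)·(1 − 8.82/21.94) = 0.747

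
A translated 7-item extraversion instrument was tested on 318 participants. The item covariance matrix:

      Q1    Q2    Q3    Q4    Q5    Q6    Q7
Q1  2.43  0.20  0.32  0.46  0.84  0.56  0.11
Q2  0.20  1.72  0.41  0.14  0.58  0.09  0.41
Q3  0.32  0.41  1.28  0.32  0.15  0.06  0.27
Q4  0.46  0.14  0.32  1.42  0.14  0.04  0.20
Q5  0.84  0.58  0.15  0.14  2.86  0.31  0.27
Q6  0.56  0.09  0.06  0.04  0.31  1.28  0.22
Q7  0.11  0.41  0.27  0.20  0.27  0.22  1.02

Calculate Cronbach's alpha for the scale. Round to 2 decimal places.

Σσᵢ² = 2.43 + 1.72 + 1.28 + 1.42 + 2.86 + 1.28 + 1.02 = 12.01
Σ_{i<j} σ_ij = 6.10
Var(T) = 12.01 + 2 × 6.10 = 24.21
α = (k/(k−1))·(1 − Σσᵢ²/Var(T)) = (7/6)·(1 − 12.01/24.21) = 0.59

α = 0.59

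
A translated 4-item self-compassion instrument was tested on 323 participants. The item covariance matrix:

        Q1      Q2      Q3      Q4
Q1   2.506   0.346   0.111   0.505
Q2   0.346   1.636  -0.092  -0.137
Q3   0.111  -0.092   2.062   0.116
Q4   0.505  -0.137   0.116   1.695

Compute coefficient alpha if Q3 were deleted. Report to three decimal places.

coefficient alpha = 0.295

Remaining items: Q1, Q2, Q4 (k = 3).
Σσᵢ² = 2.506 + 1.636 + 1.695 = 5.837
σ²_total = 5.837 + 2 × 0.714 = 7.265
α (item deleted) = (3/2)·(1 − 5.837/7.265) = 0.295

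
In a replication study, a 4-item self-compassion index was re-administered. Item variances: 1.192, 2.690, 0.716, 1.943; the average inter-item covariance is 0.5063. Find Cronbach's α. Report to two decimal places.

Cronbach's α = 0.64

ΣVar(i) = 1.192 + 2.690 + 0.716 + 1.943 = 6.541
Sum of the 6 distinct covariances = 6 × 0.5063 = 3.0378
σ²_T = ΣVar(i) + 2·Σcov = 6.541 + 2 × 3.0378 = 12.6166
α = (4/3)·(1 − 6.541/12.6166) = 0.64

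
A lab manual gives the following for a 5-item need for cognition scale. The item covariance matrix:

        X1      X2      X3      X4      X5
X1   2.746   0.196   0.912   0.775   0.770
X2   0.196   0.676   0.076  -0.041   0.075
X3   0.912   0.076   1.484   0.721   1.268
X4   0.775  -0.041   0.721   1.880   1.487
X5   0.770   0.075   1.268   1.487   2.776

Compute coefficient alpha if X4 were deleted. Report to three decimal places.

coefficient alpha = 0.616

Remaining items: X1, X2, X3, X5 (k = 4).
Σσᵢ² = 2.746 + 0.676 + 1.484 + 2.776 = 7.682
total variance = 7.682 + 2 × 3.297 = 14.276
α (item deleted) = (4/3)·(1 − 7.682/14.276) = 0.616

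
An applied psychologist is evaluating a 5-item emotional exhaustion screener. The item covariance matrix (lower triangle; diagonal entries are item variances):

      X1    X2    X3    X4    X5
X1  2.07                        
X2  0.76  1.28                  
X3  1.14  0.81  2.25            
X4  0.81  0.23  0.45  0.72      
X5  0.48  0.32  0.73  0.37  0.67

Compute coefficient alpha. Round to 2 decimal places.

Σσ²ᵢ = 2.07 + 1.28 + 2.25 + 0.72 + 0.67 = 6.99
Sum of the distinct covariances = 6.10
σ²_total = 6.99 + 2 × 6.10 = 19.19
α = (k/(k−1))·(1 − Σσ²ᵢ/σ²_total) = (5/4)·(1 − 6.99/19.19) = 0.79

coefficient alpha = 0.79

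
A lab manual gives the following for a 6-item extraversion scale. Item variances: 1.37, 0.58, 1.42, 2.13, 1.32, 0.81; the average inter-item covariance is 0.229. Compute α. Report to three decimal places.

Σσᵢ² = 1.37 + 0.58 + 1.42 + 2.13 + 1.32 + 0.81 = 7.63
Sum of the 15 distinct covariances = 15 × 0.229 = 3.435
Var(T) = Σσᵢ² + 2·Σcov = 7.63 + 2 × 3.435 = 14.500
α = (6/5)·(1 − 7.63/14.500) = 0.569

α = 0.569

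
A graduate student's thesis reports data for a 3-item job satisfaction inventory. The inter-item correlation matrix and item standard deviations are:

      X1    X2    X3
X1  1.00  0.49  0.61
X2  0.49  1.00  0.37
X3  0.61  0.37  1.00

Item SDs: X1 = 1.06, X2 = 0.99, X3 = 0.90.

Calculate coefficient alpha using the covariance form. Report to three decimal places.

α = 0.742

Σσ²ᵢ = 1.06² + 0.99² + 0.90² = 2.9137
Covariances σ_ij = r_ij · s_i · s_j:
  σ(X1,X2) = 0.49 × 1.06 × 0.99 = 0.5142
  σ(X1,X3) = 0.61 × 1.06 × 0.90 = 0.5819
  σ(X2,X3) = 0.37 × 0.99 × 0.90 = 0.3297
σ²_T = Σσ²ᵢ + 2·Σσ_ij = 2.9137 + 2 × 1.4258 = 5.7653
α = (3/2)·(1 − 2.9137/5.7653) = 0.742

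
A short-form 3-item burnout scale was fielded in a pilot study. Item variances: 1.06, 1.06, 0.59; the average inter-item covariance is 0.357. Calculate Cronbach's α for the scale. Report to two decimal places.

α = 0.66

sum of item variances = 1.06 + 1.06 + 0.59 = 2.71
Sum of the 3 distinct covariances = 3 × 0.357 = 1.071
Var(T) = sum of item variances + 2·Σcov = 2.71 + 2 × 1.071 = 4.852
α = (3/2)·(1 − 2.71/4.852) = 0.66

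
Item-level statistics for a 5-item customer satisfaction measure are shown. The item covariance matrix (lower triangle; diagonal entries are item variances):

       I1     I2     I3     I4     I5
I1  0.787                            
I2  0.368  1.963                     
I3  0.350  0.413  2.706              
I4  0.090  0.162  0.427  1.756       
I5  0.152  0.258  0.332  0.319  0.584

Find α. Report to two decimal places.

Σσᵢ² = 0.787 + 1.963 + 2.706 + 1.756 + 0.584 = 7.796
Σ_{i<j} σ_ij = 2.871
σ²_total = 7.796 + 2 × 2.871 = 13.538
α = (k/(k−1))·(1 − Σσᵢ²/σ²_total) = (5/4)·(1 − 7.796/13.538) = 0.53

α = 0.53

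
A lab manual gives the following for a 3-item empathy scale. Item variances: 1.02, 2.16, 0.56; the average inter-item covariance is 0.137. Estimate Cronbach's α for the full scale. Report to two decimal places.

Cronbach's α = 0.27

ΣVar(i) = 1.02 + 2.16 + 0.56 = 3.74
Sum of the 3 distinct covariances = 3 × 0.137 = 0.411
σ²_T = ΣVar(i) + 2·Σcov = 3.74 + 2 × 0.411 = 4.562
α = (3/2)·(1 − 3.74/4.562) = 0.27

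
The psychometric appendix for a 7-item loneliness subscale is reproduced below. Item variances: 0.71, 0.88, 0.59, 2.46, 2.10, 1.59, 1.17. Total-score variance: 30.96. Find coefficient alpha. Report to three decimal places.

coefficient alpha = 0.809

sum of item variances = 0.71 + 0.88 + 0.59 + 2.46 + 2.10 + 1.59 + 1.17 = 9.50
α = (k/(k−1))·(1 − sum of item variances/Var(T)) = (7/6)·(1 − 9.50/30.96) = 0.809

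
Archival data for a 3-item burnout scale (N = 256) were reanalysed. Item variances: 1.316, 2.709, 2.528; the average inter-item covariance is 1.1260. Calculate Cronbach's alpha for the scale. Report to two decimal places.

α = 0.76

sum of item variances = 1.316 + 2.709 + 2.528 = 6.553
Sum of the 3 distinct covariances = 3 × 1.1260 = 3.3780
Var(T) = sum of item variances + 2·Σcov = 6.553 + 2 × 3.3780 = 13.3090
α = (3/2)·(1 − 6.553/13.3090) = 0.76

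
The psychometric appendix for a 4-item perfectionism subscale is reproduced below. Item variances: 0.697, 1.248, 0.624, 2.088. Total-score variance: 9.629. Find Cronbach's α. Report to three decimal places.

Σσ²ᵢ = 0.697 + 1.248 + 0.624 + 2.088 = 4.657
α = (k/(k−1))·(1 − Σσ²ᵢ/σ²_total) = (4/3)·(1 − 4.657/9.629) = 0.688

Cronbach's α = 0.688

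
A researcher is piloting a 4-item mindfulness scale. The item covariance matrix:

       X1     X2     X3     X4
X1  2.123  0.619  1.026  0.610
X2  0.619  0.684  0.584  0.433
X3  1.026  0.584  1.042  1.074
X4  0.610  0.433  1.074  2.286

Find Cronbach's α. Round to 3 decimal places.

sum of item variances = 2.123 + 0.684 + 1.042 + 2.286 = 6.135
Σ_{i<j} σ_ij = 4.346
total variance = 6.135 + 2 × 4.346 = 14.827
α = (k/(k−1))·(1 − sum of item variances/total variance) = (4/3)·(1 − 6.135/14.827) = 0.782

α = 0.782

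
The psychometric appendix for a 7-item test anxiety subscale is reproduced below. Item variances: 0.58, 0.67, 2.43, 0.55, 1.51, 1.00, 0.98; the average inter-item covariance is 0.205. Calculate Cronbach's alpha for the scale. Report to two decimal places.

sum of item variances = 0.58 + 0.67 + 2.43 + 0.55 + 1.51 + 1.00 + 0.98 = 7.72
Sum of the 21 distinct covariances = 21 × 0.205 = 4.305
Var(T) = sum of item variances + 2·Σcov = 7.72 + 2 × 4.305 = 16.330
α = (7/6)·(1 − 7.72/16.330) = 0.62

α = 0.62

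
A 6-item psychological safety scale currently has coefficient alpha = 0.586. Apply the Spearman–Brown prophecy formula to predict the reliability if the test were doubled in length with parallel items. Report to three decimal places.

Length factor m = 2
α' = m·α / (1 + (m−1)·α)
   = 2 × 0.586 / (1 + (2 − 1) × 0.586)
   = 1.1720 / 1.5860 = 0.739

predicted reliability = 0.739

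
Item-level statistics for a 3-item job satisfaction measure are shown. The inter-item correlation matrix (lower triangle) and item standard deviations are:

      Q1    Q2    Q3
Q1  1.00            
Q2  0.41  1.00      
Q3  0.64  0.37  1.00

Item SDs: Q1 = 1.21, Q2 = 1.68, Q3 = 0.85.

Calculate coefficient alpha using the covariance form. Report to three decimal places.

α = 0.670

Σσ²ᵢ = 1.21² + 1.68² + 0.85² = 5.0090
Covariances σ_ij = r_ij · s_i · s_j:
  σ(Q1,Q2) = 0.41 × 1.21 × 1.68 = 0.8334
  σ(Q1,Q3) = 0.64 × 1.21 × 0.85 = 0.6582
  σ(Q2,Q3) = 0.37 × 1.68 × 0.85 = 0.5284
σ²_T = Σσ²ᵢ + 2·Σσ_ij = 5.0090 + 2 × 2.0200 = 9.0490
α = (3/2)·(1 − 5.0090/9.0490) = 0.670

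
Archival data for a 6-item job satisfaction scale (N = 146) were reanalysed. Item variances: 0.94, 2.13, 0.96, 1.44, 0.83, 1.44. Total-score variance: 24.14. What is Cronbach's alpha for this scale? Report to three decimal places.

Cronbach's alpha = 0.815

Σσᵢ² = 0.94 + 2.13 + 0.96 + 1.44 + 0.83 + 1.44 = 7.74
α = (k/(k−1))·(1 − Σσᵢ²/σ²_total) = (6/5)·(1 − 7.74/24.14) = 0.815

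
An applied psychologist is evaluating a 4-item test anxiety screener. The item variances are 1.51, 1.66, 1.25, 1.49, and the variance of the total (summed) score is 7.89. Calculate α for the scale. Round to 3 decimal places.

α = 0.335

sum of item variances = 1.51 + 1.66 + 1.25 + 1.49 = 5.91
α = (k/(k−1))·(1 − sum of item variances/total variance) = (4/3)·(1 − 5.91/7.89) = 0.335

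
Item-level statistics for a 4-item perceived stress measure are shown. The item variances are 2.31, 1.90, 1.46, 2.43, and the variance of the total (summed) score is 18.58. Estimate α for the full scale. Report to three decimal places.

α = 0.752

sum of item variances = 2.31 + 1.90 + 1.46 + 2.43 = 8.10
α = (k/(k−1))·(1 − sum of item variances/σ²_T) = (4/3)·(1 − 8.10/18.58) = 0.752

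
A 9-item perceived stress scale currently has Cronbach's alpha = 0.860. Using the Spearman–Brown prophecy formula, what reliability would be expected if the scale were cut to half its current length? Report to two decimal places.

predicted reliability = 0.75

Length factor m = 1/2
α' = m·α / (1 − (1−m)·α)
   = 1/2 × 0.860 / (1 − (1 − 1/2) × 0.860)
   = 0.4300 / 0.5700 = 0.75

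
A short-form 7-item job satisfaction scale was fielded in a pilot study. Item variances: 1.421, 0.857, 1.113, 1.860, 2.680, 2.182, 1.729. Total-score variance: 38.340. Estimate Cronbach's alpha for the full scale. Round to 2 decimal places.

α = 0.81

sum of item variances = 1.421 + 0.857 + 1.113 + 1.860 + 2.680 + 2.182 + 1.729 = 11.842
α = (k/(k−1))·(1 − sum of item variances/Var(T)) = (7/6)·(1 − 11.842/38.340) = 0.81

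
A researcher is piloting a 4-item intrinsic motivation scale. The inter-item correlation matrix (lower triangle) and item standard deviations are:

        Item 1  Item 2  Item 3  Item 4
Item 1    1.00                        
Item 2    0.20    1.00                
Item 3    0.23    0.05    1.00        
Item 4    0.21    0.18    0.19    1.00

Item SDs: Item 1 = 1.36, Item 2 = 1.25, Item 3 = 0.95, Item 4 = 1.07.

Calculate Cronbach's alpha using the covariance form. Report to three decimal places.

Σσ²ᵢ = 1.36² + 1.25² + 0.95² + 1.07² = 5.4595
Covariances σ_ij = r_ij · s_i · s_j:
  σ(Item 1,Item 2) = 0.20 × 1.36 × 1.25 = 0.3400
  σ(Item 1,Item 3) = 0.23 × 1.36 × 0.95 = 0.2972
  σ(Item 1,Item 4) = 0.21 × 1.36 × 1.07 = 0.3056
  σ(Item 2,Item 3) = 0.05 × 1.25 × 0.95 = 0.0594
  σ(Item 2,Item 4) = 0.18 × 1.25 × 1.07 = 0.2407
  σ(Item 3,Item 4) = 0.19 × 0.95 × 1.07 = 0.1931
σ²_T = Σσ²ᵢ + 2·Σσ_ij = 5.4595 + 2 × 1.4360 = 8.3315
α = (4/3)·(1 − 5.4595/8.3315) = 0.460

α = 0.460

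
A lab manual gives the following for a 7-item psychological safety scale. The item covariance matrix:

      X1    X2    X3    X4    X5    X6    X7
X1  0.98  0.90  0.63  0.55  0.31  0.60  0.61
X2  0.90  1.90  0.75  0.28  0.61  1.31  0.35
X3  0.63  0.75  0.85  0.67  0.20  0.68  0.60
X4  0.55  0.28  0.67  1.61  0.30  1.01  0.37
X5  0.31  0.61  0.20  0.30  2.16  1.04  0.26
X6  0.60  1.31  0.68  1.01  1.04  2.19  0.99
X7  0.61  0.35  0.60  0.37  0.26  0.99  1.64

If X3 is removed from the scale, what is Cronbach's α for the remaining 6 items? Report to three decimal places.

Remaining items: X1, X2, X4, X5, X6, X7 (k = 6).
Σσᵢ² = 0.98 + 1.90 + 1.61 + 2.16 + 2.19 + 1.64 = 10.48
σ²_total = 10.48 + 2 × 9.49 = 29.46
α (item deleted) = (6/5)·(1 − 10.48/29.46) = 0.773

Cronbach's α = 0.773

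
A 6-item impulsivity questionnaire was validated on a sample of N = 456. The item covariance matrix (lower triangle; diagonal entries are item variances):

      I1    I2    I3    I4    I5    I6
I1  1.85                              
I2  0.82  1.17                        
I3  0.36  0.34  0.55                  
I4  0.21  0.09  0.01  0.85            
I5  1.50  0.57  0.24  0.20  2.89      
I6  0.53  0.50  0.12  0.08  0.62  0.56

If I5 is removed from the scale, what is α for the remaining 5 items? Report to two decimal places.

α = 0.69

Remaining items: I1, I2, I3, I4, I6 (k = 5).
sum of item variances = 1.85 + 1.17 + 0.55 + 0.85 + 0.56 = 4.98
σ²_T = 4.98 + 2 × 3.06 = 11.10
α (item deleted) = (5/4)·(1 − 4.98/11.10) = 0.69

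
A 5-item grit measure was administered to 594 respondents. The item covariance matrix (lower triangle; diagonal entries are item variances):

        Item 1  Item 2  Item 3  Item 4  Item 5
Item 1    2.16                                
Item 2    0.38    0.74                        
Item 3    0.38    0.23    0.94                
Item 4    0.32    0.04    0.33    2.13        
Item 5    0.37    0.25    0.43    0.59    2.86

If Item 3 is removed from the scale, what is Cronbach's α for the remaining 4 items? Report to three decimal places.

Remaining items: Item 1, Item 2, Item 4, Item 5 (k = 4).
Σσ²ᵢ = 2.16 + 0.74 + 2.13 + 2.86 = 7.89
Var(T) = 7.89 + 2 × 1.95 = 11.79
α (item deleted) = (4/3)·(1 − 7.89/11.79) = 0.441

α = 0.441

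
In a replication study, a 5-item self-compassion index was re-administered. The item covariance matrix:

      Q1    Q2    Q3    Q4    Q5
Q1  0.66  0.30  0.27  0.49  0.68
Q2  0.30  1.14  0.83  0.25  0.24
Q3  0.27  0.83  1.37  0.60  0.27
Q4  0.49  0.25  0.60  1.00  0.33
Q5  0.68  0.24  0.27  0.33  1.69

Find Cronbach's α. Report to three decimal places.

Σσᵢ² = 0.66 + 1.14 + 1.37 + 1.00 + 1.69 = 5.86
Sum of off-diagonal covariances = 4.26
Var(T) = 5.86 + 2 × 4.26 = 14.38
α = (k/(k−1))·(1 − Σσᵢ²/Var(T)) = (5/4)·(1 − 5.86/14.38) = 0.741

α = 0.741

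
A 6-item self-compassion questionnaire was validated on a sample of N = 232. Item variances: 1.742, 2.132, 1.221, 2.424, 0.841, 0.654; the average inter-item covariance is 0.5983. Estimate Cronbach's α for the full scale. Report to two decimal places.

Cronbach's α = 0.80

Σσᵢ² = 1.742 + 2.132 + 1.221 + 2.424 + 0.841 + 0.654 = 9.014
Sum of the 15 distinct covariances = 15 × 0.5983 = 8.9745
Var(T) = Σσᵢ² + 2·Σcov = 9.014 + 2 × 8.9745 = 26.9630
α = (6/5)·(1 − 9.014/26.9630) = 0.80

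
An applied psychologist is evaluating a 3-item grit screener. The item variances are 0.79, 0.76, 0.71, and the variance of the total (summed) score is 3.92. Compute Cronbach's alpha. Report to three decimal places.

α = 0.635

Σσᵢ² = 0.79 + 0.76 + 0.71 = 2.26
α = (k/(k−1))·(1 − Σσᵢ²/σ²_total) = (3/2)·(1 − 2.26/3.92) = 0.635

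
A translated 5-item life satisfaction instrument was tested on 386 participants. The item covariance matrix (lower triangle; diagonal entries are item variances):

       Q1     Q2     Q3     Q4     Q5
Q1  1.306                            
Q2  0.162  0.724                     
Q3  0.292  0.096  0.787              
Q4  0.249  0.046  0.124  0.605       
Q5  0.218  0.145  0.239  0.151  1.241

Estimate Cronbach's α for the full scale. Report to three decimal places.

Cronbach's α = 0.531

ΣVar(i) = 1.306 + 0.724 + 0.787 + 0.605 + 1.241 = 4.663
Sum of the distinct covariances = 1.722
σ²_total = 4.663 + 2 × 1.722 = 8.107
α = (k/(k−1))·(1 − ΣVar(i)/σ²_total) = (5/4)·(1 − 4.663/8.107) = 0.531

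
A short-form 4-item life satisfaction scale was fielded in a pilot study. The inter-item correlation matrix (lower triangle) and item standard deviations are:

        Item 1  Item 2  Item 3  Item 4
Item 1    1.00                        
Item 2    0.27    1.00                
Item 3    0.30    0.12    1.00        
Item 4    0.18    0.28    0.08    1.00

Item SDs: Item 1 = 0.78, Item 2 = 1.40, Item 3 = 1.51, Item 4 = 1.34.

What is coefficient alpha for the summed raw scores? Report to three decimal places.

Σσ²ᵢ = 0.78² + 1.40² + 1.51² + 1.34² = 6.6441
Covariances σ_ij = r_ij · s_i · s_j:
  σ(Item 1,Item 2) = 0.27 × 0.78 × 1.40 = 0.2948
  σ(Item 1,Item 3) = 0.30 × 0.78 × 1.51 = 0.3533
  σ(Item 1,Item 4) = 0.18 × 0.78 × 1.34 = 0.1881
  σ(Item 2,Item 3) = 0.12 × 1.40 × 1.51 = 0.2537
  σ(Item 2,Item 4) = 0.28 × 1.40 × 1.34 = 0.5253
  σ(Item 3,Item 4) = 0.08 × 1.51 × 1.34 = 0.1619
σ²_T = Σσ²ᵢ + 2·Σσ_ij = 6.6441 + 2 × 1.7771 = 10.1983
α = (4/3)·(1 − 6.6441/10.1983) = 0.465

coefficient alpha = 0.465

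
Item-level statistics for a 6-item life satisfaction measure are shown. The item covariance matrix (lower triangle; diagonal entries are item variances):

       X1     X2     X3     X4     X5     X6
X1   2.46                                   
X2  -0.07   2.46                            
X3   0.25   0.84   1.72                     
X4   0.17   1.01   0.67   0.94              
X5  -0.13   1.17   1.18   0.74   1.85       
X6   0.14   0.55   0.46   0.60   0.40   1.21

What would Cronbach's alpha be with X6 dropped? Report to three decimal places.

α = 0.691

Remaining items: X1, X2, X3, X4, X5 (k = 5).
Σσ²ᵢ = 2.46 + 2.46 + 1.72 + 0.94 + 1.85 = 9.43
total variance = 9.43 + 2 × 5.83 = 21.09
α (item deleted) = (5/4)·(1 − 9.43/21.09) = 0.691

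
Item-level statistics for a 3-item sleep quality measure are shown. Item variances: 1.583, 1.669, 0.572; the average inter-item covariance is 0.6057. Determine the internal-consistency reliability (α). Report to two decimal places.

α = 0.73

sum of item variances = 1.583 + 1.669 + 0.572 = 3.824
Sum of the 3 distinct covariances = 3 × 0.6057 = 1.8171
σ²_total = sum of item variances + 2·Σcov = 3.824 + 2 × 1.8171 = 7.4582
α = (3/2)·(1 − 3.824/7.4582) = 0.73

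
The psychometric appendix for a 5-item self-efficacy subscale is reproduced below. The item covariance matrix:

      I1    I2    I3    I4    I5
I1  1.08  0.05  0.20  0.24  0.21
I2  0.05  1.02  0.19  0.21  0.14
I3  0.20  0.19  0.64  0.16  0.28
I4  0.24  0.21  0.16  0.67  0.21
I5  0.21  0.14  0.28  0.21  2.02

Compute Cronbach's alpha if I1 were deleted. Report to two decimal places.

Remaining items: I2, I3, I4, I5 (k = 4).
ΣVar(i) = 1.02 + 0.64 + 0.67 + 2.02 = 4.35
Var(T) = 4.35 + 2 × 1.19 = 6.73
α (item deleted) = (4/3)·(1 − 4.35/6.73) = 0.47

α = 0.47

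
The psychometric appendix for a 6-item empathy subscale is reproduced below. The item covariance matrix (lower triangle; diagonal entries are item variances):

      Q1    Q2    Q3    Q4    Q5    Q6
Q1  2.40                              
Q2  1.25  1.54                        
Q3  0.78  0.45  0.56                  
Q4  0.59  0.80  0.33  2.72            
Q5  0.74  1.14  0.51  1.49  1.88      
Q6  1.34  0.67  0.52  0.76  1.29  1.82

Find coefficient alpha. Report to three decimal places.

Σσᵢ² = 2.40 + 1.54 + 0.56 + 2.72 + 1.88 + 1.82 = 10.92
Sum of off-diagonal covariances = 12.66
total variance = 10.92 + 2 × 12.66 = 36.24
α = (k/(k−1))·(1 − Σσᵢ²/total variance) = (6/5)·(1 − 10.92/36.24) = 0.838

coefficient alpha = 0.838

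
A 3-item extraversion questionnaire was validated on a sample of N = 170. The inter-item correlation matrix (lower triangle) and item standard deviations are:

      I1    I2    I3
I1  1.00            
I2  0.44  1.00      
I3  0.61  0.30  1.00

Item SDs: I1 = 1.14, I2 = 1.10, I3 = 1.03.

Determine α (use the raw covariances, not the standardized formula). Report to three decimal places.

α = 0.711

Σσ²ᵢ = 1.14² + 1.10² + 1.03² = 3.5705
Covariances σ_ij = r_ij · s_i · s_j:
  σ(I1,I2) = 0.44 × 1.14 × 1.10 = 0.5518
  σ(I1,I3) = 0.61 × 1.14 × 1.03 = 0.7163
  σ(I2,I3) = 0.30 × 1.10 × 1.03 = 0.3399
σ²_T = Σσ²ᵢ + 2·Σσ_ij = 3.5705 + 2 × 1.6080 = 6.7865
α = (3/2)·(1 − 3.5705/6.7865) = 0.711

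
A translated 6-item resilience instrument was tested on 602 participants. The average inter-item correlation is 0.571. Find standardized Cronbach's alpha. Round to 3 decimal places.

α = 0.889

Standardized α = k·r̄ / (1 + (k−1)·r̄) = 6 × 0.571 / (1 + 5 × 0.571)
  = 3.4260 / 3.8550 = 0.889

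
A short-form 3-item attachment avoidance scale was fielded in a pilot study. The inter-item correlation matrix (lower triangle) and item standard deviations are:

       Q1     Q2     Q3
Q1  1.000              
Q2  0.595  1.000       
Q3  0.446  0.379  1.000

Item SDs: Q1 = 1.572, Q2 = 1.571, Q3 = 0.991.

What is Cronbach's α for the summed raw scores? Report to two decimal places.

Cronbach's α = 0.72

Σσ²ᵢ = 1.572² + 1.571² + 0.991² = 5.9213
Covariances σ_ij = r_ij · s_i · s_j:
  σ(Q1,Q2) = 0.595 × 1.572 × 1.571 = 1.4694
  σ(Q1,Q3) = 0.446 × 1.572 × 0.991 = 0.6948
  σ(Q2,Q3) = 0.379 × 1.571 × 0.991 = 0.5901
σ²_T = Σσ²ᵢ + 2·Σσ_ij = 5.9213 + 2 × 2.7543 = 11.4299
α = (3/2)·(1 − 5.9213/11.4299) = 0.72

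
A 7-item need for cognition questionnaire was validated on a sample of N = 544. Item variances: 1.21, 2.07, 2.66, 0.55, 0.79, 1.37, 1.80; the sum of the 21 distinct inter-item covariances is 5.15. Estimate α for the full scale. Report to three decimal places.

ΣVar(i) = 1.21 + 2.07 + 2.66 + 0.55 + 0.79 + 1.37 + 1.80 = 10.45
Sum of distinct covariances = 5.15
total variance = ΣVar(i) + 2·Σcov = 10.45 + 2 × 5.15 = 20.75
α = (7/6)·(1 − 10.45/20.75) = 0.579

α = 0.579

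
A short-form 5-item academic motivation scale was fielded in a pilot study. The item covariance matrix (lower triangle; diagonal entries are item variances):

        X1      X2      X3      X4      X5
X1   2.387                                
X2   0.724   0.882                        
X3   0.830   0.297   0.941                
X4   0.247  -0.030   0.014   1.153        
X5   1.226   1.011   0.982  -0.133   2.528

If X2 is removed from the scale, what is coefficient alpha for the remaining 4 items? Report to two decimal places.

Remaining items: X1, X3, X4, X5 (k = 4).
Σσ²ᵢ = 2.387 + 0.941 + 1.153 + 2.528 = 7.009
σ²_T = 7.009 + 2 × 3.166 = 13.341
α (item deleted) = (4/3)·(1 − 7.009/13.341) = 0.63

α = 0.63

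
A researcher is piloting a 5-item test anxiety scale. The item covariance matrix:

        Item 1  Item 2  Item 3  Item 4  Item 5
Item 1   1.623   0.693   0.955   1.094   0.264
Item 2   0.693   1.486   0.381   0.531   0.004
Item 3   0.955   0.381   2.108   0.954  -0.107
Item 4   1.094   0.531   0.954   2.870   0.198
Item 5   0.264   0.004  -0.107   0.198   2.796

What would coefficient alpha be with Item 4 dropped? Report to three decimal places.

α = 0.471

Remaining items: Item 1, Item 2, Item 3, Item 5 (k = 4).
Σσ²ᵢ = 1.623 + 1.486 + 2.108 + 2.796 = 8.013
σ²_total = 8.013 + 2 × 2.190 = 12.393
α (item deleted) = (4/3)·(1 − 8.013/12.393) = 0.471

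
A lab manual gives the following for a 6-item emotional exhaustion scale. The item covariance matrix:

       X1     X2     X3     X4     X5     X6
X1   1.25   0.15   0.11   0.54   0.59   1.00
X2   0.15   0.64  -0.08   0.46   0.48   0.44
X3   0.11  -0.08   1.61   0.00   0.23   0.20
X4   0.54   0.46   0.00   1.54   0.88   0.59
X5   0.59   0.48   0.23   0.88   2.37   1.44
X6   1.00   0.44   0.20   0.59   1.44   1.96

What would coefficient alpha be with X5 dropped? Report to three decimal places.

coefficient alpha = 0.617

Remaining items: X1, X2, X3, X4, X6 (k = 5).
Σσ²ᵢ = 1.25 + 0.64 + 1.61 + 1.54 + 1.96 = 7.00
Var(T) = 7.00 + 2 × 3.41 = 13.82
α (item deleted) = (5/4)·(1 − 7.00/13.82) = 0.617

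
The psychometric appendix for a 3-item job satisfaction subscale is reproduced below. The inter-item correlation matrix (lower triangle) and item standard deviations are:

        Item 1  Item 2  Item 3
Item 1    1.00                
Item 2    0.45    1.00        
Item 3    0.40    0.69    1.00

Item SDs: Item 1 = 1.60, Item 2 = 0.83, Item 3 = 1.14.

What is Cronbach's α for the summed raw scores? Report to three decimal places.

Cronbach's α = 0.698

Σσ²ᵢ = 1.60² + 0.83² + 1.14² = 4.5485
Covariances σ_ij = r_ij · s_i · s_j:
  σ(Item 1,Item 2) = 0.45 × 1.60 × 0.83 = 0.5976
  σ(Item 1,Item 3) = 0.40 × 1.60 × 1.14 = 0.7296
  σ(Item 2,Item 3) = 0.69 × 0.83 × 1.14 = 0.6529
σ²_T = Σσ²ᵢ + 2·Σσ_ij = 4.5485 + 2 × 1.9801 = 8.5087
α = (3/2)·(1 − 4.5485/8.5087) = 0.698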